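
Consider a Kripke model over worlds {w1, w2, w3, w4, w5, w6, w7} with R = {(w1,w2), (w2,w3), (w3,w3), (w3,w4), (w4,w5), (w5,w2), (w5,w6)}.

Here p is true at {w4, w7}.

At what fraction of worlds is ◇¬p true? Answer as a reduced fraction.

w1: successors {w2}; ¬p there: w2:T. ✓
w2: successors {w3}; ¬p there: w3:T. ✓
w3: successors {w3, w4}; ¬p there: w3:T, w4:F. ✓
w4: successors {w5}; ¬p there: w5:T. ✓
w5: successors {w2, w6}; ¬p there: w2:T, w6:T. ✓
w6: no successors, so ◇¬p fails. ✗
w7: no successors, so ◇¬p fails. ✗
That's 5 of 7 worlds, so 5/7.

5/7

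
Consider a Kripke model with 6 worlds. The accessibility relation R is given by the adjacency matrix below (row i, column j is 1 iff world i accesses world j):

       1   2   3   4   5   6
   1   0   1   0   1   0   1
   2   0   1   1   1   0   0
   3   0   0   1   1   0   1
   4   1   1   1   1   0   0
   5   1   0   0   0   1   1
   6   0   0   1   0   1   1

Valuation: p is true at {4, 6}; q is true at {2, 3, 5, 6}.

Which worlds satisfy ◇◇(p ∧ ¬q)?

1: successors {2, 4, 6}; ◇(p ∧ ¬q) there: 2:T, 4:T, 6:F. ✓
2: successors {2, 3, 4}; ◇(p ∧ ¬q) there: 2:T, 3:T, 4:T. ✓
3: successors {3, 4, 6}; ◇(p ∧ ¬q) there: 3:T, 4:T, 6:F. ✓
4: successors {1, 2, 3, 4}; ◇(p ∧ ¬q) there: 1:T, 2:T, 3:T, 4:T. ✓
5: successors {1, 5, 6}; ◇(p ∧ ¬q) there: 1:T, 5:F, 6:F. ✓
6: successors {3, 5, 6}; ◇(p ∧ ¬q) there: 3:T, 5:F, 6:F. ✓

{1, 2, 3, 4, 5, 6}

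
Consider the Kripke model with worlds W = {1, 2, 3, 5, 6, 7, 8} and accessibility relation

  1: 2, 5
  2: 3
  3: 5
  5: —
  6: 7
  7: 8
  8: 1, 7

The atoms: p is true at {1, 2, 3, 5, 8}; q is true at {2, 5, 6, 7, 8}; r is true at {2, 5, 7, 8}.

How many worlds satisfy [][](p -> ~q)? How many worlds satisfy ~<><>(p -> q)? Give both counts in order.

4 and 3

For [][](p -> ~q):
1: successors {2, 5}; [](p -> ~q) there: 2:T, 5:T. ✓
2: successors {3}; [](p -> ~q) there: 3:F. ✗
3: successors {5}; [](p -> ~q) there: 5:T. ✓
5: no successors, so [][](p -> ~q) holds vacuously. ✓
6: successors {7}; [](p -> ~q) there: 7:F. ✗
7: successors {8}; [](p -> ~q) there: 8:T. ✓
8: successors {1, 7}; [](p -> ~q) there: 1:F, 7:F. ✗
— 4 worlds.
For ~<><>(p -> q):
1: <><>(p -> q) is F. ✓
2: <><>(p -> q) is T. ✗
3: <><>(p -> q) is F. ✓
5: <><>(p -> q) is F. ✓
6: <><>(p -> q) is T. ✗
7: <><>(p -> q) is T. ✗
8: <><>(p -> q) is T. ✗
— 3 worlds.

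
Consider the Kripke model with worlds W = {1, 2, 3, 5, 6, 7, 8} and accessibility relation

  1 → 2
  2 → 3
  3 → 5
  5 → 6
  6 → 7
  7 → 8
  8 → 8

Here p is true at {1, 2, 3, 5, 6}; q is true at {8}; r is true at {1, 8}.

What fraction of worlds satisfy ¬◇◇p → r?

4/7

1: ¬◇◇p is F, r is T. ✓
2: ¬◇◇p is F, r is F. ✓
3: ¬◇◇p is F, r is F. ✓
5: ¬◇◇p is T, r is F. ✗
6: ¬◇◇p is T, r is F. ✗
7: ¬◇◇p is T, r is F. ✗
8: ¬◇◇p is T, r is T. ✓
That's 4 of 7 worlds, so 4/7.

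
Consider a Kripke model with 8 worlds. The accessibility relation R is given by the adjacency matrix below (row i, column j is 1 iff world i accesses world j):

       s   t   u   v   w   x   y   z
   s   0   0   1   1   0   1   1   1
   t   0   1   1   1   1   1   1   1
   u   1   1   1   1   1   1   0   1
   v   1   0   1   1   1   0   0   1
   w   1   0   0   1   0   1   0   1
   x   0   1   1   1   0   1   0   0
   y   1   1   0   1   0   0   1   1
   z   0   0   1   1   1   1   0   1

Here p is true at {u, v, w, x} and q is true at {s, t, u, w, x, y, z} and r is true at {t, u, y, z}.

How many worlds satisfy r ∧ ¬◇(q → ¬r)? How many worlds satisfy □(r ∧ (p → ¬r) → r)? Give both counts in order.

0 and 8

For r ∧ ¬◇(q → ¬r):
s: r is F, ¬◇(q → ¬r) is F. ✗
t: r is T, ¬◇(q → ¬r) is F. ✗
u: r is T, ¬◇(q → ¬r) is F. ✗
v: r is F, ¬◇(q → ¬r) is F. ✗
w: r is F, ¬◇(q → ¬r) is F. ✗
x: r is F, ¬◇(q → ¬r) is F. ✗
y: r is T, ¬◇(q → ¬r) is F. ✗
z: r is T, ¬◇(q → ¬r) is F. ✗
— 0 worlds.
For □(r ∧ (p → ¬r) → r):
s: successors {u, v, x, y, z}; r ∧ (p → ¬r) → r there: u:T, v:T, x:T, y:T, z:T. ✓
t: successors {t, u, v, w, x, y, z}; r ∧ (p → ¬r) → r there: t:T, u:T, v:T, w:T, x:T, y:T, z:T. ✓
u: successors {s, t, u, v, w, x, z}; r ∧ (p → ¬r) → r there: s:T, t:T, u:T, v:T, w:T, x:T, z:T. ✓
v: successors {s, u, v, w, z}; r ∧ (p → ¬r) → r there: s:T, u:T, v:T, w:T, z:T. ✓
w: successors {s, v, x, z}; r ∧ (p → ¬r) → r there: s:T, v:T, x:T, z:T. ✓
x: successors {t, u, v, x}; r ∧ (p → ¬r) → r there: t:T, u:T, v:T, x:T. ✓
y: successors {s, t, v, y, z}; r ∧ (p → ¬r) → r there: s:T, t:T, v:T, y:T, z:T. ✓
z: successors {u, v, w, x, z}; r ∧ (p → ¬r) → r there: u:T, v:T, w:T, x:T, z:T. ✓
— 8 worlds.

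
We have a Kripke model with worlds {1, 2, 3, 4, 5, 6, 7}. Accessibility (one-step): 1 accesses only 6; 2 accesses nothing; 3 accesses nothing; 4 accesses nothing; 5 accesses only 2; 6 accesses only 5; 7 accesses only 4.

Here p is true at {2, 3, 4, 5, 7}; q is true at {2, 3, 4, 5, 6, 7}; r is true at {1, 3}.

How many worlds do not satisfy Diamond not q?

7

1: successors {6}; not q there: 6:F. ✗
2: no successors, so Diamond not q fails. ✗
3: no successors, so Diamond not q fails. ✗
4: no successors, so Diamond not q fails. ✗
5: successors {2}; not q there: 2:F. ✗
6: successors {5}; not q there: 5:F. ✗
7: successors {4}; not q there: 4:F. ✗
Satisfying worlds: ∅.
So Diamond not q fails at the other 7 worlds.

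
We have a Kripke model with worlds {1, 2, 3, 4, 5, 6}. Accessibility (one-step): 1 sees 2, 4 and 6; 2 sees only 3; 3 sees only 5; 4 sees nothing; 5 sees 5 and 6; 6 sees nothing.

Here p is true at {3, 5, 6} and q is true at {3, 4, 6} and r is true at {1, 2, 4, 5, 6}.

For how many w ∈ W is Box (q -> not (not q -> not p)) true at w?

3

1: successors {2, 4, 6}; q -> not (not q -> not p) there: 2:T, 4:F, 6:F. ✗
2: successors {3}; q -> not (not q -> not p) there: 3:F. ✗
3: successors {5}; q -> not (not q -> not p) there: 5:T. ✓
4: no successors, so Box (q -> not (not q -> not p)) holds vacuously. ✓
5: successors {5, 6}; q -> not (not q -> not p) there: 5:T, 6:F. ✗
6: no successors, so Box (q -> not (not q -> not p)) holds vacuously. ✓
Satisfying worlds: {3, 4, 6}.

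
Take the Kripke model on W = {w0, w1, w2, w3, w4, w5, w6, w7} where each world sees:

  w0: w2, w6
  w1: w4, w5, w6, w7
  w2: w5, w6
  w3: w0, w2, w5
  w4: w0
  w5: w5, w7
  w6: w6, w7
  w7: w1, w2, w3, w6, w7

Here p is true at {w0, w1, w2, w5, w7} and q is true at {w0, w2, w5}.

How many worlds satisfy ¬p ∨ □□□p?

3

w0: ¬p is F, □□□p is F. ✗
w1: ¬p is F, □□□p is F. ✗
w2: ¬p is F, □□□p is F. ✗
w3: ¬p is T, □□□p is F. ✓
w4: ¬p is T, □□□p is F. ✓
w5: ¬p is F, □□□p is F. ✗
w6: ¬p is T, □□□p is F. ✓
w7: ¬p is F, □□□p is F. ✗
Satisfying worlds: {w3, w4, w6}.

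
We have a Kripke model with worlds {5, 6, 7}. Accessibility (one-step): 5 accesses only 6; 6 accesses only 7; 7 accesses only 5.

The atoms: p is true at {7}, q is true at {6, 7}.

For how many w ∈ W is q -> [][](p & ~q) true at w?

1

5: q is F, [][](p & ~q) is F. ✓
6: q is T, [][](p & ~q) is F. ✗
7: q is T, [][](p & ~q) is F. ✗
Satisfying worlds: {5}.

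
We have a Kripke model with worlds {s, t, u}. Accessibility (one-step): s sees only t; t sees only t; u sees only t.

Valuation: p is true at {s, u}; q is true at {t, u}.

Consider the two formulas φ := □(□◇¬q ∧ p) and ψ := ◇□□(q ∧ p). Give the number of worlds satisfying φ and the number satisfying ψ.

0 and 0

For □(□◇¬q ∧ p):
s: successors {t}; □◇¬q ∧ p there: t:F. ✗
t: successors {t}; □◇¬q ∧ p there: t:F. ✗
u: successors {t}; □◇¬q ∧ p there: t:F. ✗
— 0 worlds.
For ◇□□(q ∧ p):
s: successors {t}; □□(q ∧ p) there: t:F. ✗
t: successors {t}; □□(q ∧ p) there: t:F. ✗
u: successors {t}; □□(q ∧ p) there: t:F. ✗
— 0 worlds.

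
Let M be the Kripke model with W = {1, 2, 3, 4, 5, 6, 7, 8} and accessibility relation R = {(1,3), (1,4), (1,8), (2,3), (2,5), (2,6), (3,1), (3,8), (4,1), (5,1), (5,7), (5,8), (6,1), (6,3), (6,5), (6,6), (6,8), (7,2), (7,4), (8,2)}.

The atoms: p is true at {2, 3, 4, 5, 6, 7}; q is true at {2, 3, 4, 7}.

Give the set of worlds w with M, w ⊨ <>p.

1: successors {3, 4, 8}; p there: 3:T, 4:T, 8:F. ✓
2: successors {3, 5, 6}; p there: 3:T, 5:T, 6:T. ✓
3: successors {1, 8}; p there: 1:F, 8:F. ✗
4: successors {1}; p there: 1:F. ✗
5: successors {1, 7, 8}; p there: 1:F, 7:T, 8:F. ✓
6: successors {1, 3, 5, 6, 8}; p there: 1:F, 3:T, 5:T, 6:T, 8:F. ✓
7: successors {2, 4}; p there: 2:T, 4:T. ✓
8: successors {2}; p there: 2:T. ✓

{1, 2, 5, 6, 7, 8}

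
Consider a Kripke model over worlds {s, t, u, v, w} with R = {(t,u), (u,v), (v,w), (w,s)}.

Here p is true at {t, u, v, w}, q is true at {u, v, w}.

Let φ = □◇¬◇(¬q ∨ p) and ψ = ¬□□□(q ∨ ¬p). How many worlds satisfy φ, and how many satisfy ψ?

2 and 0

For □◇¬◇(¬q ∨ p):
s: no successors, so □◇¬◇(¬q ∨ p) holds vacuously. ✓
t: successors {u}; ◇¬◇(¬q ∨ p) there: u:F. ✗
u: successors {v}; ◇¬◇(¬q ∨ p) there: v:F. ✗
v: successors {w}; ◇¬◇(¬q ∨ p) there: w:T. ✓
w: successors {s}; ◇¬◇(¬q ∨ p) there: s:F. ✗
— 2 worlds.
For ¬□□□(q ∨ ¬p):
s: □□□(q ∨ ¬p) is T. ✗
t: □□□(q ∨ ¬p) is T. ✗
u: □□□(q ∨ ¬p) is T. ✗
v: □□□(q ∨ ¬p) is T. ✗
w: □□□(q ∨ ¬p) is T. ✗
— 0 worlds.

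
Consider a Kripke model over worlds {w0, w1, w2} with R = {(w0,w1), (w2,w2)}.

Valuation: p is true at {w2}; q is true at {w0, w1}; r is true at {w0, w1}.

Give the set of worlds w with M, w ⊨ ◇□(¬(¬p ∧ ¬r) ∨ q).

w0: successors {w1}; □(¬(¬p ∧ ¬r) ∨ q) there: w1:T. ✓
w1: no successors, so ◇□(¬(¬p ∧ ¬r) ∨ q) fails. ✗
w2: successors {w2}; □(¬(¬p ∧ ¬r) ∨ q) there: w2:T. ✓

{w0, w2}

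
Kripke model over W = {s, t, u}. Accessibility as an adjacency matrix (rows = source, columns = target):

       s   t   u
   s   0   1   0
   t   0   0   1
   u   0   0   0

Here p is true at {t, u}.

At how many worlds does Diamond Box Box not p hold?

s: successors {t}; Box Box not p there: t:T. ✓
t: successors {u}; Box Box not p there: u:T. ✓
u: no successors, so Diamond Box Box not p fails. ✗
Satisfying worlds: {s, t}.

2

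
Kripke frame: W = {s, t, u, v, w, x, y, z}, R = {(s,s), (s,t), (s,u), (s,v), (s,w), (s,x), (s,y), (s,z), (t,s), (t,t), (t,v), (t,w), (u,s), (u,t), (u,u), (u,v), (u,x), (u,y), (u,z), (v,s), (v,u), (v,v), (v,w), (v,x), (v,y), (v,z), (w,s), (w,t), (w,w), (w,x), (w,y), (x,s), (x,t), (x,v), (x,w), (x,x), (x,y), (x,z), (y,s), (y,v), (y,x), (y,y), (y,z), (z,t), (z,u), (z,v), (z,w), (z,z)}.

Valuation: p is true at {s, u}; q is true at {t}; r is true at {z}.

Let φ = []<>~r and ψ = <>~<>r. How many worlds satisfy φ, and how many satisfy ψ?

For []<>~r:
s: successors {s, t, u, v, w, x, y, z}; <>~r there: s:T, t:T, u:T, v:T, w:T, x:T, y:T, z:T. ✓
t: successors {s, t, v, w}; <>~r there: s:T, t:T, v:T, w:T. ✓
u: successors {s, t, u, v, x, y, z}; <>~r there: s:T, t:T, u:T, v:T, x:T, y:T, z:T. ✓
v: successors {s, u, v, w, x, y, z}; <>~r there: s:T, u:T, v:T, w:T, x:T, y:T, z:T. ✓
w: successors {s, t, w, x, y}; <>~r there: s:T, t:T, w:T, x:T, y:T. ✓
x: successors {s, t, v, w, x, y, z}; <>~r there: s:T, t:T, v:T, w:T, x:T, y:T, z:T. ✓
y: successors {s, v, x, y, z}; <>~r there: s:T, v:T, x:T, y:T, z:T. ✓
z: successors {t, u, v, w, z}; <>~r there: t:T, u:T, v:T, w:T, z:T. ✓
— 8 worlds.
For <>~<>r:
s: successors {s, t, u, v, w, x, y, z}; ~<>r there: s:F, t:T, u:F, v:F, w:T, x:F, y:F, z:F. ✓
t: successors {s, t, v, w}; ~<>r there: s:F, t:T, v:F, w:T. ✓
u: successors {s, t, u, v, x, y, z}; ~<>r there: s:F, t:T, u:F, v:F, x:F, y:F, z:F. ✓
v: successors {s, u, v, w, x, y, z}; ~<>r there: s:F, u:F, v:F, w:T, x:F, y:F, z:F. ✓
w: successors {s, t, w, x, y}; ~<>r there: s:F, t:T, w:T, x:F, y:F. ✓
x: successors {s, t, v, w, x, y, z}; ~<>r there: s:F, t:T, v:F, w:T, x:F, y:F, z:F. ✓
y: successors {s, v, x, y, z}; ~<>r there: s:F, v:F, x:F, y:F, z:F. ✗
z: successors {t, u, v, w, z}; ~<>r there: t:T, u:F, v:F, w:T, z:F. ✓
— 7 worlds.

8 and 7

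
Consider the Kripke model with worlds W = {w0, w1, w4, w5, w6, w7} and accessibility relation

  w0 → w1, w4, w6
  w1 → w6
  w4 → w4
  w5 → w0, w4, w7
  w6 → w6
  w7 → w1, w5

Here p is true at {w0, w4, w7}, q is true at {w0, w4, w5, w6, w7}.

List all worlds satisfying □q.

{w1, w4, w5, w6}

w0: successors {w1, w4, w6}; q there: w1:F, w4:T, w6:T. ✗
w1: successors {w6}; q there: w6:T. ✓
w4: successors {w4}; q there: w4:T. ✓
w5: successors {w0, w4, w7}; q there: w0:T, w4:T, w7:T. ✓
w6: successors {w6}; q there: w6:T. ✓
w7: successors {w1, w5}; q there: w1:F, w5:T. ✗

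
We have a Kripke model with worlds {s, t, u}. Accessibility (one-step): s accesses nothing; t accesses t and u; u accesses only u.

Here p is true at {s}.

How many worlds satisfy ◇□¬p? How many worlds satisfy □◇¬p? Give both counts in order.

For ◇□¬p:
s: no successors, so ◇□¬p fails. ✗
t: successors {t, u}; □¬p there: t:T, u:T. ✓
u: successors {u}; □¬p there: u:T. ✓
— 2 worlds.
For □◇¬p:
s: no successors, so □◇¬p holds vacuously. ✓
t: successors {t, u}; ◇¬p there: t:T, u:T. ✓
u: successors {u}; ◇¬p there: u:T. ✓
— 3 worlds.

2 and 3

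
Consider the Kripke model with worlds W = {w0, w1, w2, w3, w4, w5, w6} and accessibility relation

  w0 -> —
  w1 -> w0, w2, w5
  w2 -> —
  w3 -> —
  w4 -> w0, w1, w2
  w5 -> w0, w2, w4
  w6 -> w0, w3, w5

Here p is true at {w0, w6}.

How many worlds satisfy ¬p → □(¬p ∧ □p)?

4

w0: ¬p is F, □(¬p ∧ □p) is T. ✓
w1: ¬p is T, □(¬p ∧ □p) is F. ✗
w2: ¬p is T, □(¬p ∧ □p) is T. ✓
w3: ¬p is T, □(¬p ∧ □p) is T. ✓
w4: ¬p is T, □(¬p ∧ □p) is F. ✗
w5: ¬p is T, □(¬p ∧ □p) is F. ✗
w6: ¬p is F, □(¬p ∧ □p) is F. ✓
Satisfying worlds: {w0, w2, w3, w6}.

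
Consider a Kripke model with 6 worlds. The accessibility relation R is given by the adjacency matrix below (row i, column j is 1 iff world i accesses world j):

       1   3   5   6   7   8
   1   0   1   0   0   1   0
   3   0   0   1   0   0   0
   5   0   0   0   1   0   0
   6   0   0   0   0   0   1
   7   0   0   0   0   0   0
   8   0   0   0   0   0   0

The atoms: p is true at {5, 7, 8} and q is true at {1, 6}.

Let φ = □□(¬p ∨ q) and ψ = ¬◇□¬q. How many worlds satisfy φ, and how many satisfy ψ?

For □□(¬p ∨ q):
1: successors {3, 7}; □(¬p ∨ q) there: 3:F, 7:T. ✗
3: successors {5}; □(¬p ∨ q) there: 5:T. ✓
5: successors {6}; □(¬p ∨ q) there: 6:F. ✗
6: successors {8}; □(¬p ∨ q) there: 8:T. ✓
7: no successors, so □□(¬p ∨ q) holds vacuously. ✓
8: no successors, so □□(¬p ∨ q) holds vacuously. ✓
— 4 worlds.
For ¬◇□¬q:
1: ◇□¬q is T. ✗
3: ◇□¬q is F. ✓
5: ◇□¬q is T. ✗
6: ◇□¬q is T. ✗
7: ◇□¬q is F. ✓
8: ◇□¬q is F. ✓
— 3 worlds.

4 and 3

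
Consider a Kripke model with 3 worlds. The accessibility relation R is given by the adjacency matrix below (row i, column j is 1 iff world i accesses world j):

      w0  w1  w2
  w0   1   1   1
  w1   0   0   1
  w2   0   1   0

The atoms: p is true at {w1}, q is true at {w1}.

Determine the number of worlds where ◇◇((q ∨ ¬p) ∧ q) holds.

2

w0: successors {w0, w1, w2}; ◇((q ∨ ¬p) ∧ q) there: w0:T, w1:F, w2:T. ✓
w1: successors {w2}; ◇((q ∨ ¬p) ∧ q) there: w2:T. ✓
w2: successors {w1}; ◇((q ∨ ¬p) ∧ q) there: w1:F. ✗
Satisfying worlds: {w0, w1}.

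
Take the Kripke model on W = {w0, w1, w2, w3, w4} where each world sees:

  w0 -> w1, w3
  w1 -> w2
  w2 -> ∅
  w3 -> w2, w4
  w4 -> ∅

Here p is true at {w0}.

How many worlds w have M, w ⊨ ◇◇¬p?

1

w0: successors {w1, w3}; ◇¬p there: w1:T, w3:T. ✓
w1: successors {w2}; ◇¬p there: w2:F. ✗
w2: no successors, so ◇◇¬p fails. ✗
w3: successors {w2, w4}; ◇¬p there: w2:F, w4:F. ✗
w4: no successors, so ◇◇¬p fails. ✗
Satisfying worlds: {w0}.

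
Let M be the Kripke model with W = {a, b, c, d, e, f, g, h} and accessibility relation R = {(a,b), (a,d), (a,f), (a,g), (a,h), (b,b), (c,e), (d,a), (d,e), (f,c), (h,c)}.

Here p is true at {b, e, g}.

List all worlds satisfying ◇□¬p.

a: successors {b, d, f, g, h}; □¬p there: b:F, d:F, f:T, g:T, h:T. ✓
b: successors {b}; □¬p there: b:F. ✗
c: successors {e}; □¬p there: e:T. ✓
d: successors {a, e}; □¬p there: a:F, e:T. ✓
e: no successors, so ◇□¬p fails. ✗
f: successors {c}; □¬p there: c:F. ✗
g: no successors, so ◇□¬p fails. ✗
h: successors {c}; □¬p there: c:F. ✗

{a, c, d}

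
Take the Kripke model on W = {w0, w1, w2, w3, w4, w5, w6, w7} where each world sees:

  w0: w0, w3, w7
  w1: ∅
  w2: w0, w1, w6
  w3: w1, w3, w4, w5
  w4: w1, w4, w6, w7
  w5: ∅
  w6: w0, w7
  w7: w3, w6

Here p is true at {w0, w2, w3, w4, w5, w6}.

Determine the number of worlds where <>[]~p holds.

w0: successors {w0, w3, w7}; []~p there: w0:F, w3:F, w7:F. ✗
w1: no successors, so <>[]~p fails. ✗
w2: successors {w0, w1, w6}; []~p there: w0:F, w1:T, w6:F. ✓
w3: successors {w1, w3, w4, w5}; []~p there: w1:T, w3:F, w4:F, w5:T. ✓
w4: successors {w1, w4, w6, w7}; []~p there: w1:T, w4:F, w6:F, w7:F. ✓
w5: no successors, so <>[]~p fails. ✗
w6: successors {w0, w7}; []~p there: w0:F, w7:F. ✗
w7: successors {w3, w6}; []~p there: w3:F, w6:F. ✗
Satisfying worlds: {w2, w3, w4}.

3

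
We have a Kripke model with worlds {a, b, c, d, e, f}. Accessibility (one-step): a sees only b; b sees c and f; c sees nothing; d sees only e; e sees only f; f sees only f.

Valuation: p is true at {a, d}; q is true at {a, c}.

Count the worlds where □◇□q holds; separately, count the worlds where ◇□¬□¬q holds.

For □◇□q:
a: successors {b}; ◇□q there: b:T. ✓
b: successors {c, f}; ◇□q there: c:F, f:F. ✗
c: no successors, so □◇□q holds vacuously. ✓
d: successors {e}; ◇□q there: e:F. ✗
e: successors {f}; ◇□q there: f:F. ✗
f: successors {f}; ◇□q there: f:F. ✗
— 2 worlds.
For ◇□¬□¬q:
a: successors {b}; □¬□¬q there: b:F. ✗
b: successors {c, f}; □¬□¬q there: c:T, f:F. ✓
c: no successors, so ◇□¬□¬q fails. ✗
d: successors {e}; □¬□¬q there: e:F. ✗
e: successors {f}; □¬□¬q there: f:F. ✗
f: successors {f}; □¬□¬q there: f:F. ✗
— 1 world.

2 and 1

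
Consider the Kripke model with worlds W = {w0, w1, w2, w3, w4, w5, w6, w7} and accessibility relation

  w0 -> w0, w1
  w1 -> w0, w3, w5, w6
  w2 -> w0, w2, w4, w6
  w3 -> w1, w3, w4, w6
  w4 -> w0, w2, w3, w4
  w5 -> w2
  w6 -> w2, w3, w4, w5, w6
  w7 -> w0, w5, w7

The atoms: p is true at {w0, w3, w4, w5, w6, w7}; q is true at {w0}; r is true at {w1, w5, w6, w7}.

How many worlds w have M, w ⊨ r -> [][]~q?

w0: r is F, [][]~q is F. ✓
w1: r is T, [][]~q is F. ✗
w2: r is F, [][]~q is F. ✓
w3: r is F, [][]~q is F. ✓
w4: r is F, [][]~q is F. ✓
w5: r is T, [][]~q is F. ✗
w6: r is T, [][]~q is F. ✗
w7: r is T, [][]~q is F. ✗
Satisfying worlds: {w0, w2, w3, w4}.

4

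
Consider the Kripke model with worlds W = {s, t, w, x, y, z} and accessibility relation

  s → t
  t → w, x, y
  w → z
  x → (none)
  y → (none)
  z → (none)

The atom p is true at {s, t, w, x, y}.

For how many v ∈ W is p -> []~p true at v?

4

s: p is T, []~p is F. ✗
t: p is T, []~p is F. ✗
w: p is T, []~p is T. ✓
x: p is T, []~p is T. ✓
y: p is T, []~p is T. ✓
z: p is F, []~p is T. ✓
Satisfying worlds: {w, x, y, z}.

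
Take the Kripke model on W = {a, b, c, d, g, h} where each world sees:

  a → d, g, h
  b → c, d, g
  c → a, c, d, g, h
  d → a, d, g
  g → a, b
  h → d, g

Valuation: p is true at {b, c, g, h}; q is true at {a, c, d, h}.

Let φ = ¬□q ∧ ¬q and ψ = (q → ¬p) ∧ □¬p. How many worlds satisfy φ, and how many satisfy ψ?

For ¬□q ∧ ¬q:
a: ¬□q is T, ¬q is F. ✗
b: ¬□q is T, ¬q is T. ✓
c: ¬□q is T, ¬q is F. ✗
d: ¬□q is T, ¬q is F. ✗
g: ¬□q is T, ¬q is T. ✓
h: ¬□q is T, ¬q is F. ✗
— 2 worlds.
For (q → ¬p) ∧ □¬p:
a: q → ¬p is T, □¬p is F. ✗
b: q → ¬p is T, □¬p is F. ✗
c: q → ¬p is F, □¬p is F. ✗
d: q → ¬p is T, □¬p is F. ✗
g: q → ¬p is T, □¬p is F. ✗
h: q → ¬p is F, □¬p is F. ✗
— 0 worlds.

2 and 0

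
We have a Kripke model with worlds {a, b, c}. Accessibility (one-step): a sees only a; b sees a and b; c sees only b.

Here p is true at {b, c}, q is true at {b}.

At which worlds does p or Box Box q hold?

a: p is F, Box Box q is F. ✗
b: p is T, Box Box q is F. ✓
c: p is T, Box Box q is F. ✓

{b, c}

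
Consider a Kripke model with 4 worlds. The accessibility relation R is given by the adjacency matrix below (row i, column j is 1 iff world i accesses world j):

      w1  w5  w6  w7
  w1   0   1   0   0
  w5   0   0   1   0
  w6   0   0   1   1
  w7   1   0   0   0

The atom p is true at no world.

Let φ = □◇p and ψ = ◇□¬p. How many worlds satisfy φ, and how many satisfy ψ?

For □◇p:
w1: successors {w5}; ◇p there: w5:F. ✗
w5: successors {w6}; ◇p there: w6:F. ✗
w6: successors {w6, w7}; ◇p there: w6:F, w7:F. ✗
w7: successors {w1}; ◇p there: w1:F. ✗
— 0 worlds.
For ◇□¬p:
w1: successors {w5}; □¬p there: w5:T. ✓
w5: successors {w6}; □¬p there: w6:T. ✓
w6: successors {w6, w7}; □¬p there: w6:T, w7:T. ✓
w7: successors {w1}; □¬p there: w1:T. ✓
— 4 worlds.

0 and 4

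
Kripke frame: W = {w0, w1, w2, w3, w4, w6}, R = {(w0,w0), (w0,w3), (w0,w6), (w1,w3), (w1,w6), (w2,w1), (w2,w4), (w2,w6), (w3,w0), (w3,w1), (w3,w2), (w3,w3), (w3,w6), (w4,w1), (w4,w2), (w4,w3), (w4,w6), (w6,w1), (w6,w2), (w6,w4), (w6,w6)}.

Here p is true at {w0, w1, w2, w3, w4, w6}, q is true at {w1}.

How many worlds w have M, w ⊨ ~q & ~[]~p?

w0: ~q is T, ~[]~p is T. ✓
w1: ~q is F, ~[]~p is T. ✗
w2: ~q is T, ~[]~p is T. ✓
w3: ~q is T, ~[]~p is T. ✓
w4: ~q is T, ~[]~p is T. ✓
w6: ~q is T, ~[]~p is T. ✓
Satisfying worlds: {w0, w2, w3, w4, w6}.

5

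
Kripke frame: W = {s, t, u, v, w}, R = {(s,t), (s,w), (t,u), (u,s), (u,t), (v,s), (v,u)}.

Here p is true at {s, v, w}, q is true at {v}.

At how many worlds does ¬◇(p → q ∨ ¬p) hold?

1

s: ◇(p → q ∨ ¬p) is T. ✗
t: ◇(p → q ∨ ¬p) is T. ✗
u: ◇(p → q ∨ ¬p) is T. ✗
v: ◇(p → q ∨ ¬p) is T. ✗
w: ◇(p → q ∨ ¬p) is F. ✓
Satisfying worlds: {w}.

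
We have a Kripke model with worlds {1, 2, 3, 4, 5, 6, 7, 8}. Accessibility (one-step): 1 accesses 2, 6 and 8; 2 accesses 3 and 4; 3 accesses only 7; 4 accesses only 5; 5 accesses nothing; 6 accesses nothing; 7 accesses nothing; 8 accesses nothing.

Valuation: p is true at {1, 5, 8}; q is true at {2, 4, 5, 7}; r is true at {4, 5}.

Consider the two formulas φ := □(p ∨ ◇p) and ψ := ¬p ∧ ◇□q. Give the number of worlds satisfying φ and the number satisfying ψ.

For □(p ∨ ◇p):
1: successors {2, 6, 8}; p ∨ ◇p there: 2:F, 6:F, 8:T. ✗
2: successors {3, 4}; p ∨ ◇p there: 3:F, 4:T. ✗
3: successors {7}; p ∨ ◇p there: 7:F. ✗
4: successors {5}; p ∨ ◇p there: 5:T. ✓
5: no successors, so □(p ∨ ◇p) holds vacuously. ✓
6: no successors, so □(p ∨ ◇p) holds vacuously. ✓
7: no successors, so □(p ∨ ◇p) holds vacuously. ✓
8: no successors, so □(p ∨ ◇p) holds vacuously. ✓
— 5 worlds.
For ¬p ∧ ◇□q:
1: ¬p is F, ◇□q is T. ✗
2: ¬p is T, ◇□q is T. ✓
3: ¬p is T, ◇□q is T. ✓
4: ¬p is T, ◇□q is T. ✓
5: ¬p is F, ◇□q is F. ✗
6: ¬p is T, ◇□q is F. ✗
7: ¬p is T, ◇□q is F. ✗
8: ¬p is F, ◇□q is F. ✗
— 3 worlds.

5 and 3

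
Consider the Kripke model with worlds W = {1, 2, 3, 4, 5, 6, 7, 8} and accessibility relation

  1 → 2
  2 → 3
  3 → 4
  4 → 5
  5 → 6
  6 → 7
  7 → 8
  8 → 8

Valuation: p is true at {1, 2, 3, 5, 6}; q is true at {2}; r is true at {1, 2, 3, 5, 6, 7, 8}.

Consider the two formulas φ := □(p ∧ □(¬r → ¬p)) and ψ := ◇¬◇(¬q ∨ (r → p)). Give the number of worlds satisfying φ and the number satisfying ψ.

4 and 0

For □(p ∧ □(¬r → ¬p)):
1: successors {2}; p ∧ □(¬r → ¬p) there: 2:T. ✓
2: successors {3}; p ∧ □(¬r → ¬p) there: 3:T. ✓
3: successors {4}; p ∧ □(¬r → ¬p) there: 4:F. ✗
4: successors {5}; p ∧ □(¬r → ¬p) there: 5:T. ✓
5: successors {6}; p ∧ □(¬r → ¬p) there: 6:T. ✓
6: successors {7}; p ∧ □(¬r → ¬p) there: 7:F. ✗
7: successors {8}; p ∧ □(¬r → ¬p) there: 8:F. ✗
8: successors {8}; p ∧ □(¬r → ¬p) there: 8:F. ✗
— 4 worlds.
For ◇¬◇(¬q ∨ (r → p)):
1: successors {2}; ¬◇(¬q ∨ (r → p)) there: 2:F. ✗
2: successors {3}; ¬◇(¬q ∨ (r → p)) there: 3:F. ✗
3: successors {4}; ¬◇(¬q ∨ (r → p)) there: 4:F. ✗
4: successors {5}; ¬◇(¬q ∨ (r → p)) there: 5:F. ✗
5: successors {6}; ¬◇(¬q ∨ (r → p)) there: 6:F. ✗
6: successors {7}; ¬◇(¬q ∨ (r → p)) there: 7:F. ✗
7: successors {8}; ¬◇(¬q ∨ (r → p)) there: 8:F. ✗
8: successors {8}; ¬◇(¬q ∨ (r → p)) there: 8:F. ✗
— 0 worlds.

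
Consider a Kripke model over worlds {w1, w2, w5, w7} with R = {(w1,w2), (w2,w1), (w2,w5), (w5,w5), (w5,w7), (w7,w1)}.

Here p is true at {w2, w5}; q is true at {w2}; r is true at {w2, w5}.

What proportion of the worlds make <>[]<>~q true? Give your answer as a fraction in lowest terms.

3/4

w1: successors {w2}; []<>~q there: w2:F. ✗
w2: successors {w1, w5}; []<>~q there: w1:T, w5:T. ✓
w5: successors {w5, w7}; []<>~q there: w5:T, w7:F. ✓
w7: successors {w1}; []<>~q there: w1:T. ✓
That's 3 of 4 worlds, so 3/4.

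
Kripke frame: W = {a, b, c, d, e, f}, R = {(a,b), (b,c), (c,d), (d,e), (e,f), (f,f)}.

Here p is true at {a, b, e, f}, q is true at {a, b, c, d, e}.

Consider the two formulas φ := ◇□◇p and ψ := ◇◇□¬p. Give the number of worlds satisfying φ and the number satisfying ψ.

For ◇□◇p:
a: successors {b}; □◇p there: b:F. ✗
b: successors {c}; □◇p there: c:T. ✓
c: successors {d}; □◇p there: d:T. ✓
d: successors {e}; □◇p there: e:T. ✓
e: successors {f}; □◇p there: f:T. ✓
f: successors {f}; □◇p there: f:T. ✓
— 5 worlds.
For ◇◇□¬p:
a: successors {b}; ◇□¬p there: b:T. ✓
b: successors {c}; ◇□¬p there: c:F. ✗
c: successors {d}; ◇□¬p there: d:F. ✗
d: successors {e}; ◇□¬p there: e:F. ✗
e: successors {f}; ◇□¬p there: f:F. ✗
f: successors {f}; ◇□¬p there: f:F. ✗
— 1 world.

5 and 1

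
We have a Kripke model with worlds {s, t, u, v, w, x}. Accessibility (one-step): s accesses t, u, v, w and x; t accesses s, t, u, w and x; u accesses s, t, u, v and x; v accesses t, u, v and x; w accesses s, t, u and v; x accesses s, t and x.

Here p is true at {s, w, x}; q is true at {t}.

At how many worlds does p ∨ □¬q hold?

3

s: p is T, □¬q is F. ✓
t: p is F, □¬q is F. ✗
u: p is F, □¬q is F. ✗
v: p is F, □¬q is F. ✗
w: p is T, □¬q is F. ✓
x: p is T, □¬q is F. ✓
Satisfying worlds: {s, w, x}.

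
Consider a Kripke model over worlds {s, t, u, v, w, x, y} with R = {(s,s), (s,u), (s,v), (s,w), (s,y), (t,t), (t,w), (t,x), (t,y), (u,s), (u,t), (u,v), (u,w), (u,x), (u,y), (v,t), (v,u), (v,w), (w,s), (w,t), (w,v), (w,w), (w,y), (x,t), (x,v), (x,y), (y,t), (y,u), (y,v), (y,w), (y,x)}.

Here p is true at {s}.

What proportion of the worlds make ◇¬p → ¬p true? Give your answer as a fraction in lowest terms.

s: ◇¬p is T, ¬p is F. ✗
t: ◇¬p is T, ¬p is T. ✓
u: ◇¬p is T, ¬p is T. ✓
v: ◇¬p is T, ¬p is T. ✓
w: ◇¬p is T, ¬p is T. ✓
x: ◇¬p is T, ¬p is T. ✓
y: ◇¬p is T, ¬p is T. ✓
That's 6 of 7 worlds, so 6/7.

6/7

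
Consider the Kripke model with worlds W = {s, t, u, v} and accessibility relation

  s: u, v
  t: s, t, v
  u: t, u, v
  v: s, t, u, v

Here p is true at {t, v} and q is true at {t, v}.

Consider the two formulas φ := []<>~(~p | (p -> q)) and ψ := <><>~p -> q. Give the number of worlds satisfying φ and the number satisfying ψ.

0 and 2

For []<>~(~p | (p -> q)):
s: successors {u, v}; <>~(~p | (p -> q)) there: u:F, v:F. ✗
t: successors {s, t, v}; <>~(~p | (p -> q)) there: s:F, t:F, v:F. ✗
u: successors {t, u, v}; <>~(~p | (p -> q)) there: t:F, u:F, v:F. ✗
v: successors {s, t, u, v}; <>~(~p | (p -> q)) there: s:F, t:F, u:F, v:F. ✗
— 0 worlds.
For <><>~p -> q:
s: <><>~p is T, q is F. ✗
t: <><>~p is T, q is T. ✓
u: <><>~p is T, q is F. ✗
v: <><>~p is T, q is T. ✓
— 2 worlds.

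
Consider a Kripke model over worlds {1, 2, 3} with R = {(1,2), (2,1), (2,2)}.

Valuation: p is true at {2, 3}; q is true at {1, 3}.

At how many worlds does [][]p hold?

1

1: successors {2}; []p there: 2:F. ✗
2: successors {1, 2}; []p there: 1:T, 2:F. ✗
3: no successors, so [][]p holds vacuously. ✓
Satisfying worlds: {3}.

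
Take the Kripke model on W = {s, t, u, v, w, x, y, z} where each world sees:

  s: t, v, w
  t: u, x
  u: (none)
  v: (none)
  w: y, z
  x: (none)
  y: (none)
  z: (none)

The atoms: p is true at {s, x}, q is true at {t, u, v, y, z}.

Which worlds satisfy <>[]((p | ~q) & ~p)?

s: successors {t, v, w}; []((p | ~q) & ~p) there: t:F, v:T, w:F. ✓
t: successors {u, x}; []((p | ~q) & ~p) there: u:T, x:T. ✓
u: no successors, so <>[]((p | ~q) & ~p) fails. ✗
v: no successors, so <>[]((p | ~q) & ~p) fails. ✗
w: successors {y, z}; []((p | ~q) & ~p) there: y:T, z:T. ✓
x: no successors, so <>[]((p | ~q) & ~p) fails. ✗
y: no successors, so <>[]((p | ~q) & ~p) fails. ✗
z: no successors, so <>[]((p | ~q) & ~p) fails. ✗

{s, t, w}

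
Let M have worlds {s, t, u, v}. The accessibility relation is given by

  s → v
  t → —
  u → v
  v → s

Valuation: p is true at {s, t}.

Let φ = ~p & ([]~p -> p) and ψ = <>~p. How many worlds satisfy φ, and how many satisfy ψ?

For ~p & ([]~p -> p):
s: ~p is F, []~p -> p is T. ✗
t: ~p is F, []~p -> p is T. ✗
u: ~p is T, []~p -> p is F. ✗
v: ~p is T, []~p -> p is T. ✓
— 1 world.
For <>~p:
s: successors {v}; ~p there: v:T. ✓
t: no successors, so <>~p fails. ✗
u: successors {v}; ~p there: v:T. ✓
v: successors {s}; ~p there: s:F. ✗
— 2 worlds.

1 and 2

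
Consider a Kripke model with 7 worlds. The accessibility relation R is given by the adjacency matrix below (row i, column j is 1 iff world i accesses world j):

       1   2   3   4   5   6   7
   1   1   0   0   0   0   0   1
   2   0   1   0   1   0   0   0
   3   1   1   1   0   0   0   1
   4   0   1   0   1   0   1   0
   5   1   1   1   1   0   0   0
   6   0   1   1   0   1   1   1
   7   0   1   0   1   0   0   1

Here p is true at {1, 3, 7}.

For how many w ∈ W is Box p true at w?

1: successors {1, 7}; p there: 1:T, 7:T. ✓
2: successors {2, 4}; p there: 2:F, 4:F. ✗
3: successors {1, 2, 3, 7}; p there: 1:T, 2:F, 3:T, 7:T. ✗
4: successors {2, 4, 6}; p there: 2:F, 4:F, 6:F. ✗
5: successors {1, 2, 3, 4}; p there: 1:T, 2:F, 3:T, 4:F. ✗
6: successors {2, 3, 5, 6, 7}; p there: 2:F, 3:T, 5:F, 6:F, 7:T. ✗
7: successors {2, 4, 7}; p there: 2:F, 4:F, 7:T. ✗
Satisfying worlds: {1}.

1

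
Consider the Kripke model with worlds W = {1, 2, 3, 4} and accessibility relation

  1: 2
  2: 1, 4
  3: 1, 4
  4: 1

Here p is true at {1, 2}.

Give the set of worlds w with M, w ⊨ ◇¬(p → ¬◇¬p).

{1}

1: successors {2}; ¬(p → ¬◇¬p) there: 2:T. ✓
2: successors {1, 4}; ¬(p → ¬◇¬p) there: 1:F, 4:F. ✗
3: successors {1, 4}; ¬(p → ¬◇¬p) there: 1:F, 4:F. ✗
4: successors {1}; ¬(p → ¬◇¬p) there: 1:F. ✗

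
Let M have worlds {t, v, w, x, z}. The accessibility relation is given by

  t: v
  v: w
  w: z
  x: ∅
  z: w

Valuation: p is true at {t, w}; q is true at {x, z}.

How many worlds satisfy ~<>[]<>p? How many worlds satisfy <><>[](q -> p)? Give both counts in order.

For ~<>[]<>p:
t: <>[]<>p is F. ✓
v: <>[]<>p is T. ✗
w: <>[]<>p is F. ✓
x: <>[]<>p is F. ✓
z: <>[]<>p is T. ✗
— 3 worlds.
For <><>[](q -> p):
t: successors {v}; <>[](q -> p) there: v:F. ✗
v: successors {w}; <>[](q -> p) there: w:T. ✓
w: successors {z}; <>[](q -> p) there: z:F. ✗
x: no successors, so <><>[](q -> p) fails. ✗
z: successors {w}; <>[](q -> p) there: w:T. ✓
— 2 worlds.

3 and 2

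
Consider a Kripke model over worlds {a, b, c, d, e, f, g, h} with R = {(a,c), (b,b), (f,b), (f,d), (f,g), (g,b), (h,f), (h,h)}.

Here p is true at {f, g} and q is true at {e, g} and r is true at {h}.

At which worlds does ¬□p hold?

{a, b, f, g, h}

a: □p is F. ✓
b: □p is F. ✓
c: □p is T. ✗
d: □p is T. ✗
e: □p is T. ✗
f: □p is F. ✓
g: □p is F. ✓
h: □p is F. ✓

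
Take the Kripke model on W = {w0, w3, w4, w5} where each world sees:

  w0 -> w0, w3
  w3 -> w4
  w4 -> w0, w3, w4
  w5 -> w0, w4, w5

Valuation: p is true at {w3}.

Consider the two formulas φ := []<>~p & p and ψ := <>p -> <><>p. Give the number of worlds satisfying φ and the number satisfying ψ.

1 and 4

For []<>~p & p:
w0: []<>~p is T, p is F. ✗
w3: []<>~p is T, p is T. ✓
w4: []<>~p is T, p is F. ✗
w5: []<>~p is T, p is F. ✗
— 1 world.
For <>p -> <><>p:
w0: <>p is T, <><>p is T. ✓
w3: <>p is F, <><>p is T. ✓
w4: <>p is T, <><>p is T. ✓
w5: <>p is F, <><>p is T. ✓
— 4 worlds.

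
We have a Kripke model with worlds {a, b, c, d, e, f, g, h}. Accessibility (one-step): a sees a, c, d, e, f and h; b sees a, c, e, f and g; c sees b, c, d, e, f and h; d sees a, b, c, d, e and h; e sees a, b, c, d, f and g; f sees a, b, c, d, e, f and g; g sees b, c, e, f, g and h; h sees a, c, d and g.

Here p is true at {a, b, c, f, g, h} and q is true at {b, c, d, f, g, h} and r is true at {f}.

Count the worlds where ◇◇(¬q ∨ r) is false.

a: successors {a, c, d, e, f, h}; ◇(¬q ∨ r) there: a:T, c:T, d:T, e:T, f:T, h:T. ✓
b: successors {a, c, e, f, g}; ◇(¬q ∨ r) there: a:T, c:T, e:T, f:T, g:T. ✓
c: successors {b, c, d, e, f, h}; ◇(¬q ∨ r) there: b:T, c:T, d:T, e:T, f:T, h:T. ✓
d: successors {a, b, c, d, e, h}; ◇(¬q ∨ r) there: a:T, b:T, c:T, d:T, e:T, h:T. ✓
e: successors {a, b, c, d, f, g}; ◇(¬q ∨ r) there: a:T, b:T, c:T, d:T, f:T, g:T. ✓
f: successors {a, b, c, d, e, f, g}; ◇(¬q ∨ r) there: a:T, b:T, c:T, d:T, e:T, f:T, g:T. ✓
g: successors {b, c, e, f, g, h}; ◇(¬q ∨ r) there: b:T, c:T, e:T, f:T, g:T, h:T. ✓
h: successors {a, c, d, g}; ◇(¬q ∨ r) there: a:T, c:T, d:T, g:T. ✓
Satisfying worlds: {a, b, c, d, e, f, g, h}.
So ◇◇(¬q ∨ r) fails at the other 0 worlds.

0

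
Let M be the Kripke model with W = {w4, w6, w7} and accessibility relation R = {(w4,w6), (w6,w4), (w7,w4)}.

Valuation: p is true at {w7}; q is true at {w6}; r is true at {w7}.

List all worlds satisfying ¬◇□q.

w4: ◇□q is F. ✓
w6: ◇□q is T. ✗
w7: ◇□q is T. ✗

{w4}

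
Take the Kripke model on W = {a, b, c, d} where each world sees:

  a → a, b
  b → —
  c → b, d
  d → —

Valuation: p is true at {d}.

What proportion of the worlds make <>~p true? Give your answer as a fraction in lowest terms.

1/2

a: successors {a, b}; ~p there: a:T, b:T. ✓
b: no successors, so <>~p fails. ✗
c: successors {b, d}; ~p there: b:T, d:F. ✓
d: no successors, so <>~p fails. ✗
That's 2 of 4 worlds, so 2/4 = 1/2.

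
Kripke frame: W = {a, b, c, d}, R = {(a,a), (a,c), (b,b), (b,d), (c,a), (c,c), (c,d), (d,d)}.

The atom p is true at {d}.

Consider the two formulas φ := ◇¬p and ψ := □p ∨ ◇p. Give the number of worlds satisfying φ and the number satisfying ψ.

For ◇¬p:
a: successors {a, c}; ¬p there: a:T, c:T. ✓
b: successors {b, d}; ¬p there: b:T, d:F. ✓
c: successors {a, c, d}; ¬p there: a:T, c:T, d:F. ✓
d: successors {d}; ¬p there: d:F. ✗
— 3 worlds.
For □p ∨ ◇p:
a: □p is F, ◇p is F. ✗
b: □p is F, ◇p is T. ✓
c: □p is F, ◇p is T. ✓
d: □p is T, ◇p is T. ✓
— 3 worlds.

3 and 3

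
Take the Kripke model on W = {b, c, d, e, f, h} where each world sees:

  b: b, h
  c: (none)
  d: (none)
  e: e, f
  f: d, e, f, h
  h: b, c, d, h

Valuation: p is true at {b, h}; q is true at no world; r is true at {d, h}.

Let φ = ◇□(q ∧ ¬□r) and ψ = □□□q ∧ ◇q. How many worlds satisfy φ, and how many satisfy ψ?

For ◇□(q ∧ ¬□r):
b: successors {b, h}; □(q ∧ ¬□r) there: b:F, h:F. ✗
c: no successors, so ◇□(q ∧ ¬□r) fails. ✗
d: no successors, so ◇□(q ∧ ¬□r) fails. ✗
e: successors {e, f}; □(q ∧ ¬□r) there: e:F, f:F. ✗
f: successors {d, e, f, h}; □(q ∧ ¬□r) there: d:T, e:F, f:F, h:F. ✓
h: successors {b, c, d, h}; □(q ∧ ¬□r) there: b:F, c:T, d:T, h:F. ✓
— 2 worlds.
For □□□q ∧ ◇q:
b: □□□q is F, ◇q is F. ✗
c: □□□q is T, ◇q is F. ✗
d: □□□q is T, ◇q is F. ✗
e: □□□q is F, ◇q is F. ✗
f: □□□q is F, ◇q is F. ✗
h: □□□q is F, ◇q is F. ✗
— 0 worlds.

2 and 0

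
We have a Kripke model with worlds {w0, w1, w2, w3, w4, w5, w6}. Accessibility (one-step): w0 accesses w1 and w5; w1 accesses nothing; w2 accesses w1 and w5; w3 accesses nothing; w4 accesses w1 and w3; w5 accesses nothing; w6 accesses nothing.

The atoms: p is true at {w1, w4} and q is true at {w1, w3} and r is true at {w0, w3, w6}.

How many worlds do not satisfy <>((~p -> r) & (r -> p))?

4

w0: successors {w1, w5}; (~p -> r) & (r -> p) there: w1:T, w5:F. ✓
w1: no successors, so <>((~p -> r) & (r -> p)) fails. ✗
w2: successors {w1, w5}; (~p -> r) & (r -> p) there: w1:T, w5:F. ✓
w3: no successors, so <>((~p -> r) & (r -> p)) fails. ✗
w4: successors {w1, w3}; (~p -> r) & (r -> p) there: w1:T, w3:F. ✓
w5: no successors, so <>((~p -> r) & (r -> p)) fails. ✗
w6: no successors, so <>((~p -> r) & (r -> p)) fails. ✗
Satisfying worlds: {w0, w2, w4}.
So <>((~p -> r) & (r -> p)) fails at the other 4 worlds.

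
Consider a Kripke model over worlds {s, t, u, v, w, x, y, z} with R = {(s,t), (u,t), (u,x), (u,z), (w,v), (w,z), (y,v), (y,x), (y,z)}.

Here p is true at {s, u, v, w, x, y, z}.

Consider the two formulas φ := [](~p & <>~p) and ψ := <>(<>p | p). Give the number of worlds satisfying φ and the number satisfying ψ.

For [](~p & <>~p):
s: successors {t}; ~p & <>~p there: t:F. ✗
t: no successors, so [](~p & <>~p) holds vacuously. ✓
u: successors {t, x, z}; ~p & <>~p there: t:F, x:F, z:F. ✗
v: no successors, so [](~p & <>~p) holds vacuously. ✓
w: successors {v, z}; ~p & <>~p there: v:F, z:F. ✗
x: no successors, so [](~p & <>~p) holds vacuously. ✓
y: successors {v, x, z}; ~p & <>~p there: v:F, x:F, z:F. ✗
z: no successors, so [](~p & <>~p) holds vacuously. ✓
— 4 worlds.
For <>(<>p | p):
s: successors {t}; <>p | p there: t:F. ✗
t: no successors, so <>(<>p | p) fails. ✗
u: successors {t, x, z}; <>p | p there: t:F, x:T, z:T. ✓
v: no successors, so <>(<>p | p) fails. ✗
w: successors {v, z}; <>p | p there: v:T, z:T. ✓
x: no successors, so <>(<>p | p) fails. ✗
y: successors {v, x, z}; <>p | p there: v:T, x:T, z:T. ✓
z: no successors, so <>(<>p | p) fails. ✗
— 3 worlds.

4 and 3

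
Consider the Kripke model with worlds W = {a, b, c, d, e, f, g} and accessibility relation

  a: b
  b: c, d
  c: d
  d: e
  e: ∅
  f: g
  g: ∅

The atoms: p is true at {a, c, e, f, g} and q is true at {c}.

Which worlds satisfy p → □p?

{b, d, e, f, g}

a: p is T, □p is F. ✗
b: p is F, □p is F. ✓
c: p is T, □p is F. ✗
d: p is F, □p is T. ✓
e: p is T, □p is T. ✓
f: p is T, □p is T. ✓
g: p is T, □p is T. ✓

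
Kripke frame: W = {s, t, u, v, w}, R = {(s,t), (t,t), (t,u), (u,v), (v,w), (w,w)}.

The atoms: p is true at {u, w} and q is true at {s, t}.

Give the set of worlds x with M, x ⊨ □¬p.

s: successors {t}; ¬p there: t:T. ✓
t: successors {t, u}; ¬p there: t:T, u:F. ✗
u: successors {v}; ¬p there: v:T. ✓
v: successors {w}; ¬p there: w:F. ✗
w: successors {w}; ¬p there: w:F. ✗

{s, u}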